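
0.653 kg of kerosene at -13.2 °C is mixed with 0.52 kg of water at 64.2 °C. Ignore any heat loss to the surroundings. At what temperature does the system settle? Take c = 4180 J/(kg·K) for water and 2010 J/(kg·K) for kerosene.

T_f is the heat-capacity-weighted average of the initial temperatures:
T_f = (2173.6·64.2 + 1312.5·(-13.2)) / (2173.6 + 1312.5)
    = 122220 / 3486.1 ≈ 35.06 °C

T_f ≈ 35.1 °C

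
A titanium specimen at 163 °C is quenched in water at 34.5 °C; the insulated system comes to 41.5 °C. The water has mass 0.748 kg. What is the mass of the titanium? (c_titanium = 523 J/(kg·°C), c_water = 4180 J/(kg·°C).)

m ≈ 0.344 kg

Let T be the final temperature. ΣQ_i = 0:
m×523×(41.5 − 163) + 0.748×4180×(41.5 − 34.5) = 0
-63544 m = -21886
m = -21886/-63544 ≈ 0.3444 kg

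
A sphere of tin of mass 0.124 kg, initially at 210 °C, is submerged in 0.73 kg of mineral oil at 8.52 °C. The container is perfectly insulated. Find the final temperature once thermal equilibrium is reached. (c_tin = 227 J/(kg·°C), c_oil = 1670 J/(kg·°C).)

T_f ≈ 13.1 °C

Conservation of energy gives ΣQ = 0:
0.124*227*(T − 210) + 0.73*1670*(T − 8.52) = 0
28.15(T − 210) + 1219.1(T − 8.52) = 0
1247.2 T = 16298
T = 16298 / 1247.2 = 13.1 °C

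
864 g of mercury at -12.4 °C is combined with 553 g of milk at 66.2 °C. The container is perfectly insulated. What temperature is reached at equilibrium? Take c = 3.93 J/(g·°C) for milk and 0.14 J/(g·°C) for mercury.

Heat gained plus heat lost sum to zero:
553*3.93*(T − 66.2) + 864*0.14*(T − (-12.4)) = 0
2294.2 T = 142372
T ≈ 62.06 °C

T_f ≈ 62.1 °C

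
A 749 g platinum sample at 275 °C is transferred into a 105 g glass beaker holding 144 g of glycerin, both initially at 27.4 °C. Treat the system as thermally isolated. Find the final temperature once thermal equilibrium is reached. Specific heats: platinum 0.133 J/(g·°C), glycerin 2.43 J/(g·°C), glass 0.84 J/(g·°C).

Setting the total heat transfer to zero:
749×0.133×(T − 275) + 144×2.43×(T − 27.4) + 105×0.84×(T − 27.4) = 0
99.62(T − 275) + 349.92(T − 27.4) + 88.2(T − 27.4) = 0
537.74 T = 39399
T = 39399/537.74 ≈ 73.27 °C

T_f ≈ 73.3 °C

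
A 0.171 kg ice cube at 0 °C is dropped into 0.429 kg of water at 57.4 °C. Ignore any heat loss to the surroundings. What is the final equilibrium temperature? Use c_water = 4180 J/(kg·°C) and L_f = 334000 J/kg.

Net heat exchanged in the isolated system is zero:
fusion: m_ice L_f = 0.171×334000 = 57114; warm the meltwater: 714.78 T; water cools: 0.429×4180×(T − 57.4) = 1793.2(T − 57.4)
2508 T = 102931 − 57114 = 45817
T ≈ 18.27 °C (positive, so assuming full melt was valid).

T_f ≈ 18.3 °C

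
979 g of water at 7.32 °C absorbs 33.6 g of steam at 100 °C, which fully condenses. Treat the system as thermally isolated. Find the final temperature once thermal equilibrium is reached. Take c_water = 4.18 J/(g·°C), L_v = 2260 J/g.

T_f ≈ 28.3 °C

Setting the total heat transfer to zero:
steam→water at 100 °C releases m L_v = 33.6×2260 = 75936
  condensate cools 100→T: 33.6×4.18×(T − 100) = 140.45(T − 100)
  water warms: 979×4.18×(T − 7.32) = 4092.2(T − 7.32)
4232.7 T = 75936 + 14045 + 29955 = 119936
T ≈ 28.34 °C — below 100 °C, confirming all the steam condensed.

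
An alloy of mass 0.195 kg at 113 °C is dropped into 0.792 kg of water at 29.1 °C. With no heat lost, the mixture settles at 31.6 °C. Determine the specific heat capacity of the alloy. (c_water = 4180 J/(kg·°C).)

c ≈ 521 J/(kg·°C)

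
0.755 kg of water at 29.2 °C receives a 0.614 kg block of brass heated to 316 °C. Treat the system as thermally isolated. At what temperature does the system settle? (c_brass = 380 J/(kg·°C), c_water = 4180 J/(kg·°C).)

|Q_brass| = |Q_water|:
0.614·380·(316 − T) = 0.755·4180·(T − 29.2)
233.32(316 − T) = 3155.9(T − 29.2)
3389.2 T = 165881  ⇒  T ≈ 48.94 °C

T_f ≈ 48.9 °C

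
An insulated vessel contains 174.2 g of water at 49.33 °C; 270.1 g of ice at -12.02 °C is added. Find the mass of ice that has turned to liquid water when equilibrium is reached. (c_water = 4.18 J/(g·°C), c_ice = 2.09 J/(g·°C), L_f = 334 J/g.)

Cooling the water to 0 °C releases 174.2×4.18×49.33 = 35920 J.
Of that, 270.1×2.09×12.02 = 6785.4 J goes to bring the ice to 0 °C, leaving 29135 J.
Melting all 270.1 g of ice would need 270.1×334 = 90213 J.
That's not enough to melt it all — equilibrium is at 0 °C with ice remaining.
m_melted×334 = 29135  ⇒  m_melted ≈ 87.23 g.

m_melted ≈ 87.2 g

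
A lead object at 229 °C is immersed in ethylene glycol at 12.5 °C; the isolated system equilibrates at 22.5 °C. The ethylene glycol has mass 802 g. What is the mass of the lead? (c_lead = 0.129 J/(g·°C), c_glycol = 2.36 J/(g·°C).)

Heat lost by the lead = heat gained by the glycol:
m×0.129×(229 − 22.5) = 802×2.36×(22.5 − 12.5)
26.64 m = 18927  ⇒  m ≈ 710.5 g

m ≈ 711 g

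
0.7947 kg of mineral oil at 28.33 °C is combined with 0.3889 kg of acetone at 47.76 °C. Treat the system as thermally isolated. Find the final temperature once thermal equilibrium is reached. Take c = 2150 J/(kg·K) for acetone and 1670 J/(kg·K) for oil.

T_f ≈ 35.8 °C

Setting the total heat transfer to zero:
0.3889*2150*(T − 47.76) + 0.7947*1670*(T − 28.33) = 0
836.14(T − 47.76) + 1327.1(T − 28.33) = 0
(836.14 + 1327.1) T = 836.14*47.76 + 1327.1*28.33
T ≈ 35.84 °C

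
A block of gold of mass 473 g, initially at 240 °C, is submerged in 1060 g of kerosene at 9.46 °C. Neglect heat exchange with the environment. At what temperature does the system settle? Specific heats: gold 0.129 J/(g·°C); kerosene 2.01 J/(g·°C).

Set heat shed by the hot body equal to heat absorbed by the cold body:
473*0.129*(240 − T) = 1060*2.01*(T − 9.46)
61.02(240 − T) = 2130.6(T − 9.46)
2191.6 T = 34800  ⇒  T ≈ 15.88 °C

T_f ≈ 15.9 °C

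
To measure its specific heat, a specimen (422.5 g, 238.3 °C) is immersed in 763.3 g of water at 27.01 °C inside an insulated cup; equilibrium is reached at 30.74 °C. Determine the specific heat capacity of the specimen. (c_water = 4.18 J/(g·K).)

c ≈ 0.136 J/(g·K)

Taking heat into each body as positive, Σ m c ΔT = 0:
422.5×c×(30.74 − 238.3) + 763.3×4.18×(30.74 − 27.01) = 0
-87694 c = -11901
c = -11901/-87694 ≈ 0.1357 J/(g·K)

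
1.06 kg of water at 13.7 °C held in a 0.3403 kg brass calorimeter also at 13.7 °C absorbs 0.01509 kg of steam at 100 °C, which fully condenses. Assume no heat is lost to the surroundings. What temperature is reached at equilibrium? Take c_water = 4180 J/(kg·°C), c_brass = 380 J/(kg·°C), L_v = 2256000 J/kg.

T_f ≈ 22.2 °C

Let T be the final temperature. ΣQ_i = 0:
steam→water at 100 °C releases m L_v = 0.01509·2256000 = 34043
  condensate cools 100→T: 0.01509·4180·(T − 100) = 63.08(T − 100)
  water warms: 1.06·4180·(T − 13.7) = 4430.8(T − 13.7)
  cup: 129.31(T − 13.7)
4623.2 T = 34043 + 6307.6 + 62474 = 102824
T ≈ 22.24 °C, under the boiling point, so the assumption holds.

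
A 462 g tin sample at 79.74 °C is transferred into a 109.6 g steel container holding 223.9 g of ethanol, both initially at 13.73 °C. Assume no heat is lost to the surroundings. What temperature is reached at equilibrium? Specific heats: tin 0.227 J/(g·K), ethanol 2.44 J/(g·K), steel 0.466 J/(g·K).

T_f = Σ m_i c_i T_i / Σ m_i c_i:
T_f = (104.87×79.74 + 546.32×13.73 + 51.07×13.73) / (104.87 + 546.32 + 51.07)
    = 16565 / 702.26 ≈ 23.59 °C

T_f ≈ 23.6 °C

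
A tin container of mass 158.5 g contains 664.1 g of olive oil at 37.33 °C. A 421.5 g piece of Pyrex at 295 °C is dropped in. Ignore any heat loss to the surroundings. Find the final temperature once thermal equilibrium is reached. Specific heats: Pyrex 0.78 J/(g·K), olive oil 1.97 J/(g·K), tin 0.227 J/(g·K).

Conservation of energy gives ΣQ = 0:
421.5×0.78×(T − 295) + 664.1×1.97×(T − 37.33) + 158.5×0.227×(T − 37.33) = 0
1673 T = 147168
T = 147168 / 1673 = 88 °C

T_f ≈ 88.0 °C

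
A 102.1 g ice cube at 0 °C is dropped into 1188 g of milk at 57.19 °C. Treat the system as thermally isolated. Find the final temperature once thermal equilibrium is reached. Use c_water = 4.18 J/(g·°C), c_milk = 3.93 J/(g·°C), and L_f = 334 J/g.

Net heat exchanged in the isolated system is zero:
fusion: m_ice L_f = 102.1×334 = 34101; meltwater 0→T: 102.1×4.18×T = 426.78 T; milk cools: 1188×3.93×(T − 57.19) = 4668.8(T − 57.19)
5095.6 T = 267011 − 34101 = 232910
T ≈ 45.71 °C. Since T > 0 °C, the all-ice-melts assumption holds.

T_f ≈ 45.7 °C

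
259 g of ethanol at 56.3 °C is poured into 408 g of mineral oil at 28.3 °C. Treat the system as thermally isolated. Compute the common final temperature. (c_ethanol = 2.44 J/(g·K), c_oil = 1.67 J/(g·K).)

T_f ≈ 41.8 °C

T_f is the heat-capacity-weighted average of the initial temperatures:
T_f = (631.96·56.3 + 681.36·28.3) / (631.96 + 681.36)
    = 54862 / 1313.3 ≈ 41.77 °C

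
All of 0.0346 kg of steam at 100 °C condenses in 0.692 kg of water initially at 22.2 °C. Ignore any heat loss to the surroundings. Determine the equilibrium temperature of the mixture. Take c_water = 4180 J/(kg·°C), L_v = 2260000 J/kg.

Sum of m c ΔT and latent-heat terms is zero:
steam→water at 100 °C releases m L_v = 0.0346·2260000 = 78196; condensed water 100 °C→T: 144.63(T − 100); water warms: 0.692·4180·(T − 22.2) = 2892.6(T − 22.2)
3037.2 T = 78196 + 14463 + 64215 = 156874
T ≈ 51.65 °C — below 100 °C, confirming all the steam condensed.

T_f ≈ 51.7 °C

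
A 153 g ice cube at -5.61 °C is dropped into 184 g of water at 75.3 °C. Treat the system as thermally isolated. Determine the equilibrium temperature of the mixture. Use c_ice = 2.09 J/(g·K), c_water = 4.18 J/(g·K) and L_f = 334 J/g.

T_f ≈ 3.6 °C

Net heat exchanged in the isolated system is zero:
ice -5.61→0 °C: 153×2.09×5.61 = 1793.9; fusion: m_ice L_f = 153×334 = 51102; meltwater 0→T: 153×4.18×T = 639.54 T; water cools: 184×4.18×(T − 75.3) = 769.12(T − 75.3)
1408.7 T = 57915 − 52896 = 5018.8
T ≈ 3.56 °C (positive, so assuming full melt was valid).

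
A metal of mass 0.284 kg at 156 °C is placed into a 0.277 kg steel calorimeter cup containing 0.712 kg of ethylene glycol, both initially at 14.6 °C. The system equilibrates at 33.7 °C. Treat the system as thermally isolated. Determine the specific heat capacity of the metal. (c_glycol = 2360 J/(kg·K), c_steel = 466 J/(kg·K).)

c ≈ 995 J/(kg·K)

Let T be the final temperature. ΣQ_i = 0:
0.284·c·(33.7 − 156) + 0.712·2360·(33.7 − 14.6) + 0.277·466·(33.7 − 14.6) = 0
-34.73 c = -34560
c = -34560/-34.73 ≈ 995 J/(kg·K)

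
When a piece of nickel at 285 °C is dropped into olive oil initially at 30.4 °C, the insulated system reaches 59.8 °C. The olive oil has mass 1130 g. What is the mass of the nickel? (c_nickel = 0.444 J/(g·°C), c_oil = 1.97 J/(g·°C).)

Heat gained plus heat lost sum to zero:
m×0.444×(59.8 − 285) + 1130×1.97×(59.8 − 30.4) = 0
-99.99 m = -65447
m = -65447/-99.99 ≈ 654.5 g

m ≈ 655 g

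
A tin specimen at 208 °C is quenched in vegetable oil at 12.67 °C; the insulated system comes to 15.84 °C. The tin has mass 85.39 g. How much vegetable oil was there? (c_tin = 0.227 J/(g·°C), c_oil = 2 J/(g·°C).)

Heat lost by the tin = heat gained by the oil:
85.39×0.227×(208 − 15.84) = m×2×(15.84 − 12.67)
6.34 m = 3724.7  ⇒  m ≈ 587.5 g

m ≈ 587 g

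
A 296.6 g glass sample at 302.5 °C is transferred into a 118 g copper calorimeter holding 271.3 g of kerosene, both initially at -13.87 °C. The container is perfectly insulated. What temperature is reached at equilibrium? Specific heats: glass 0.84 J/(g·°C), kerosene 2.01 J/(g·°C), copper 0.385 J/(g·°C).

T_f ≈ 80.0 °C

Net heat exchanged in the isolated system is zero:
296.6·0.84·(T − 302.5) + 271.3·2.01·(T − (-13.87)) + 118·0.385·(T − (-13.87)) = 0
(249.14 + 545.31 + 45.43) T = 249.14·302.5 + 545.31·(-13.87) + 45.43·(-13.87)
T ≈ 79.98 °C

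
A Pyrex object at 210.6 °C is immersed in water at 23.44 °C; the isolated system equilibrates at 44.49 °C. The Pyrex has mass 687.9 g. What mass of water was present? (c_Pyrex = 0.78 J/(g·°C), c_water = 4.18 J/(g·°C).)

m ≈ 1010 g

Heat lost by the Pyrex = heat gained by the water:
687.9·0.78·(210.6 − 44.49) = m·4.18·(44.49 − 23.44)
87.99 m = 89128  ⇒  m ≈ 1013 g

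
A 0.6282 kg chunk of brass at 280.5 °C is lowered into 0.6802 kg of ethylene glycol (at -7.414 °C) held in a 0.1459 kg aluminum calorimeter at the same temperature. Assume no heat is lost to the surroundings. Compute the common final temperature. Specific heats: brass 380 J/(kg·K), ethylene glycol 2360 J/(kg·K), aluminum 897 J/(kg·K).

T_f ≈ 27.4 °C

Energy conservation, ΣQ = 0:
0.6282·380·(T − 280.5) + 0.6802·2360·(T − (-7.414)) + 0.1459·897·(T − (-7.414)) = 0
238.72(T − 280.5) + 1605.3(T − (-7.414)) + 130.87(T − (-7.414)) = 0
1974.9 T = 54088
T ≈ 27.39 °C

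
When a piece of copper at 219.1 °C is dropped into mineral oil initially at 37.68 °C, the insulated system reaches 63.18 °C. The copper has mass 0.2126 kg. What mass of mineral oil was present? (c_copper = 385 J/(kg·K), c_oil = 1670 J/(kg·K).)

Energy conservation, ΣQ = 0:
0.2126×385×(63.18 − 219.1) + m×1670×(63.18 − 37.68) = 0
42585 m = 12762
m = 12762/42585 ≈ 0.2997 kg

m ≈ 0.3 kg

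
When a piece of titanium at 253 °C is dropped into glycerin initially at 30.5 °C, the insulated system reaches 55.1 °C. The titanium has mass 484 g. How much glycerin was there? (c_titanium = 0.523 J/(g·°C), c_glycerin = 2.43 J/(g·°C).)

m ≈ 838 g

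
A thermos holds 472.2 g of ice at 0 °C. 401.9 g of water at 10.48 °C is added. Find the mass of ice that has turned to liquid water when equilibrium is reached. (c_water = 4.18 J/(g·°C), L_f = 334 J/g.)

Heat available from the water dropping to 0 °C: 401.9·4.18·10.48 = 17606 J.
To melt every bit of ice: 472.2·334 = 157715 J.
17606 J < 157715 J, so only part of the ice melts and the system sits at 0 °C.
m_melt = 17606 / L_f = 52.71 g.

m_melted ≈ 52.7 g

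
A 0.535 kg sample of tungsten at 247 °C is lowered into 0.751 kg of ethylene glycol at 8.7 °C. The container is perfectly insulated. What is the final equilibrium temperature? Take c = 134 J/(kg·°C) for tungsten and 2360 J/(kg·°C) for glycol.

T_f is the heat-capacity-weighted average of the initial temperatures:
T_f = (71.69·247 + 1772.4·8.7) / (71.69 + 1772.4)
    = 33127 / 1844 ≈ 17.96 °C

T_f ≈ 18.0 °C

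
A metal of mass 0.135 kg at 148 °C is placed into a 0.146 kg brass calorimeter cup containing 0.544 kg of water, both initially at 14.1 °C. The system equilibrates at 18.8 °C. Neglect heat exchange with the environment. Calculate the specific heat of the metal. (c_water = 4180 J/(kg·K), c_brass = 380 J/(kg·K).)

Let T be the final temperature. ΣQ_i = 0:
0.135×c×(18.8 − 148) + 0.544×4180×(18.8 − 14.1) + 0.146×380×(18.8 − 14.1) = 0
-17.44 c = -10948
c = -10948/-17.44 ≈ 627.7 J/(kg·K)

c ≈ 628 J/(kg·K)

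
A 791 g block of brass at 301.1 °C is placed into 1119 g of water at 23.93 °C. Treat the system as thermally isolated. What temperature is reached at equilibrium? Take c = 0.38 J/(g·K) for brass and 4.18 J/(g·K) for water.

With ΣQ=0 the equilibrium temperature is the m·c-weighted mean:
T_f = (300.58×301.1 + 4677.4×23.93) / (300.58 + 4677.4)
    = 202435 / 4978 ≈ 40.67 °C

T_f ≈ 40.7 °C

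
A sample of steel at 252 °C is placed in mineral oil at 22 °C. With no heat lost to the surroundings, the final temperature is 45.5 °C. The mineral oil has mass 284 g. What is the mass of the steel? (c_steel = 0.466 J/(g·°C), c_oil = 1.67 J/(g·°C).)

|Q_steel| = |Q_oil|:
m×0.466×(252 − 45.5) = 284×1.67×(45.5 − 22)
96.23 m = 11146  ⇒  m ≈ 115.8 g

m ≈ 116 g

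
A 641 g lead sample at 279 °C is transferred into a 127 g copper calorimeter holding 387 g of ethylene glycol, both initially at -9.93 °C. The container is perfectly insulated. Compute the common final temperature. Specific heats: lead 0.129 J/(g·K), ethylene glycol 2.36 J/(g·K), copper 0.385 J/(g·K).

T_f ≈ 12.9 °C

Taking heat into each body as positive, Σ m c ΔT = 0:
641×0.129×(T − 279) + 387×2.36×(T − (-9.93)) + 127×0.385×(T − (-9.93)) = 0
82.69(T − 279) + 913.32(T − (-9.93)) + 48.9(T − (-9.93)) = 0
1044.9 T = 13515
T = 13515/1044.9 ≈ 12.93 °C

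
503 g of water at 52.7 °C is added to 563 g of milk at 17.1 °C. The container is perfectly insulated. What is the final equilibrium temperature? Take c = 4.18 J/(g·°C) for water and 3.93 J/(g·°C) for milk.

Conservation of energy gives ΣQ = 0:
503*4.18*(T − 52.7) + 563*3.93*(T − 17.1) = 0
2102.5(T − 52.7) + 2212.6(T − 17.1) = 0
(2102.5 + 2212.6) T = 2102.5*52.7 + 2212.6*17.1
T ≈ 34.45 °C

T_f ≈ 34.4 °C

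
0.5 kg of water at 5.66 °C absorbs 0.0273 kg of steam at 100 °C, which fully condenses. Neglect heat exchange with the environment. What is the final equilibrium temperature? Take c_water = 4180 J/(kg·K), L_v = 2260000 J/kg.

Let T be the final temperature. ΣQ_i = 0:
condense steam: −0.0273×2260000 = −61698
  condensed water 100 °C→T: 114.11(T − 100)
  water warms: 0.5×4180×(T − 5.66) = 2090(T − 5.66)
2204.1 T = 61698 + 11411 + 11829 = 84939
T ≈ 38.54 °C — below 100 °C, confirming all the steam condensed.

T_f ≈ 38.5 °C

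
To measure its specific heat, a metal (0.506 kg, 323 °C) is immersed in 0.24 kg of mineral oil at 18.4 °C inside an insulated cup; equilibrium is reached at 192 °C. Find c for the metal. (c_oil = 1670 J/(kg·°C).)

c ≈ 1050 J/(kg·°C)

Net heat exchanged in the isolated system is zero:
0.506×c×(192 − 323) + 0.24×1670×(192 − 18.4) = 0
-66.29 c = -69579
c = -69579/-66.29 ≈ 1050 J/(kg·°C)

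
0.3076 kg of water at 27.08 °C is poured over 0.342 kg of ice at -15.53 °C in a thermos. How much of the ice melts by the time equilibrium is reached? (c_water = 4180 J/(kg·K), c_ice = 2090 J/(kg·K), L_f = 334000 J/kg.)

Cooling the water to 0 °C releases 0.3076·4180·27.08 = 34819 J.
Of that, 0.342·2090·15.53 = 11101 J goes to bring the ice to 0 °C, leaving 23718 J.
To melt every bit of ice: 0.342·334000 = 114228 J.
Since 23718 < 114228 J, not all the ice melts; equilibrium is at 0 °C.
m_melt = 23718 / L_f = 0.07101 kg.

m_melted ≈ 0.071 kg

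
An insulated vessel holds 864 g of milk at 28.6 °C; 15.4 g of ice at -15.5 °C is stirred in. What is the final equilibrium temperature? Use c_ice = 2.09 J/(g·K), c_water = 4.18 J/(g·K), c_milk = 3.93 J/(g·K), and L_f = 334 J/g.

T_f ≈ 26.4 °C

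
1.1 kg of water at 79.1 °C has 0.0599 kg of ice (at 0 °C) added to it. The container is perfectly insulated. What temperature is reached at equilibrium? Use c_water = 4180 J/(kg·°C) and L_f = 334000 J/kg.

T_f ≈ 70.9 °C

Let T be the final temperature. ΣQ_i = 0:
latent heat to melt: 0.0599·334000 = 20007; warm the meltwater: 250.38 T; water cools: 1.1·4180·(T − 79.1) = 4598(T − 79.1)
4848.4 T = 363702 − 20007 = 343695
T ≈ 70.89 °C (positive, so assuming full melt was valid).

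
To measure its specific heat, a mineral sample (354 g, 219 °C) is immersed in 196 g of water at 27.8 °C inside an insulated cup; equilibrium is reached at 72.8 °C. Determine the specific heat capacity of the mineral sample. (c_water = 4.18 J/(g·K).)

Conservation of energy gives ΣQ = 0:
354·c·(72.8 − 219) + 196·4.18·(72.8 − 27.8) = 0
-51755 c = -36868
c = -36868/-51755 ≈ 0.7124 J/(g·K)

c ≈ 0.712 J/(g·K)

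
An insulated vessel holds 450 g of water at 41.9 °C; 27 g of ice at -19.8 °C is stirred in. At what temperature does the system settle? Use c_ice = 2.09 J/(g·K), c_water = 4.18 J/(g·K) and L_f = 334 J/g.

T_f ≈ 34.4 °C

Net heat exchanged in the isolated system is zero:
ice -19.8→0 °C: 27·2.09·19.8 = 1117.3
  fusion: m_ice L_f = 27·334 = 9018
  warm the meltwater: 112.86 T
  water cools: 450·4.18·(T − 41.9) = 1881(T − 41.9)
1993.9 T = 78814 − 10135 = 68679
T ≈ 34.45 °C — above 0 °C, consistent with complete melting.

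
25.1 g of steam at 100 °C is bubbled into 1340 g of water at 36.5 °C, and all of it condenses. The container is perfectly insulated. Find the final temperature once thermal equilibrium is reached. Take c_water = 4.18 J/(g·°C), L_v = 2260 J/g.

Heat gained plus heat lost sum to zero:
latent heat released on condensation: 25.1×2260 = 56726; condensed water 100 °C→T: 104.92(T − 100); original water: 5601.2(T − 36.5)
5706.1 T = 56726 + 10492 + 204444 = 271662
T ≈ 47.61 °C, under the boiling point, so the assumption holds.

T_f ≈ 47.6 °C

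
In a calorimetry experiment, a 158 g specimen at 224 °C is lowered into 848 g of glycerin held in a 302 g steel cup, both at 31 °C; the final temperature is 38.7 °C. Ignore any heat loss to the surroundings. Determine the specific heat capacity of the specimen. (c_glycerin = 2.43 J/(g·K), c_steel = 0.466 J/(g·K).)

c ≈ 0.579 J/(g·K)

Net heat exchanged in the isolated system is zero:
158·c·(38.7 − 224) + 848·2.43·(38.7 − 31) + 302·0.466·(38.7 − 31) = 0
-29277 c = -16951
c = -16951/-29277 ≈ 0.579 J/(g·K)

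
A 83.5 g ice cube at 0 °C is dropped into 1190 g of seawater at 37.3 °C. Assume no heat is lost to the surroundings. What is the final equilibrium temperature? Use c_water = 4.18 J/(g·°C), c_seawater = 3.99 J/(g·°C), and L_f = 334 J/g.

T_f ≈ 29.3 °C

Taking heat into each body as positive, Σ m c ΔT = 0:
latent heat to melt: 83.5×334 = 27889; warm the meltwater: 349.03 T; seawater: 4748.1(T − 37.3)
5097.1 T = 177104 − 27889 = 149215
T ≈ 29.27 °C (positive, so assuming full melt was valid).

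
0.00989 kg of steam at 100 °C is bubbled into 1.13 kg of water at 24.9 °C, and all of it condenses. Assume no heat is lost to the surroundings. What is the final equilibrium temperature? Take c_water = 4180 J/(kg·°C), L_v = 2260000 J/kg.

T_f ≈ 30.2 °C

Conservation of energy gives ΣQ = 0:
steam→water at 100 °C releases m L_v = 0.00989×2260000 = 22351
  condensed water 100 °C→T: 41.34(T − 100)
  water warms: 1.13×4180×(T − 24.9) = 4723.4(T − 24.9)
4764.7 T = 22351 + 4134 + 117613 = 144098
T ≈ 30.24 °C — below 100 °C, confirming all the steam condensed.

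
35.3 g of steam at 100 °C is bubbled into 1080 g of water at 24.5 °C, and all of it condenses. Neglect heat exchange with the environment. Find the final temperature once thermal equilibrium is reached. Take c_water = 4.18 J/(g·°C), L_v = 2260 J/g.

T_f ≈ 44.0 °C

Setting the total heat transfer to zero:
latent heat released on condensation: 35.3·2260 = 79778; condensate cools 100→T: 35.3·4.18·(T − 100) = 147.55(T − 100); original water: 4514.4(T − 24.5)
4662 T = 79778 + 14755 + 110603 = 205136
T ≈ 44.00 °C — below 100 °C, confirming all the steam condensed.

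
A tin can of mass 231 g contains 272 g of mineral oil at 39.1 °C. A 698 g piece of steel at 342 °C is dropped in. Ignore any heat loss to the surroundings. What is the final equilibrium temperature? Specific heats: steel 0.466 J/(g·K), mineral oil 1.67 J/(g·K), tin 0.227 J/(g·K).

T_f ≈ 157.5 °C

Conservation of energy gives ΣQ = 0:
698·0.466·(T − 342) + 272·1.67·(T − 39.1) + 231·0.227·(T − 39.1) = 0
325.27(T − 342) + 454.24(T − 39.1) + 52.44(T − 39.1) = 0
831.95 T = 131053
T = 131053/831.95 ≈ 157.53 °C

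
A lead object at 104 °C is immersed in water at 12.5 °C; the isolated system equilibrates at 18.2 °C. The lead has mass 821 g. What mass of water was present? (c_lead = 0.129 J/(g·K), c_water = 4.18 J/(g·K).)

Heat lost by the lead = heat gained by the water:
821·0.129·(104 − 18.2) = m·4.18·(18.2 − 12.5)
23.83 m = 9087  ⇒  m ≈ 381.4 g

m ≈ 381 g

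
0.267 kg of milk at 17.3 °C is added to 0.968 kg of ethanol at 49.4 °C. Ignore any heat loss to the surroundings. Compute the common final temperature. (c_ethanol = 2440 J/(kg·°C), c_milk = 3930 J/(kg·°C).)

T_f ≈ 39.5 °C

Energy conservation, ΣQ = 0:
0.968*2440*(T − 49.4) + 0.267*3930*(T − 17.3) = 0
2361.9(T − 49.4) + 1049.3(T − 17.3) = 0
(2361.9 + 1049.3) T = 2361.9*49.4 + 1049.3*17.3
T = 134832/3411.2 ≈ 39.53 °C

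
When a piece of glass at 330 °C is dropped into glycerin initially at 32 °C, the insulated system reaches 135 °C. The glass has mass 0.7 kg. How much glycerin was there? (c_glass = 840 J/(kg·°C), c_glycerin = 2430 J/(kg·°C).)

m ≈ 0.458 kg

|Q_glass| = |Q_glycerin|:
0.7×840×(330 − 135) = m×2430×(135 − 32)
250290 m = 114660  ⇒  m ≈ 0.4581 kg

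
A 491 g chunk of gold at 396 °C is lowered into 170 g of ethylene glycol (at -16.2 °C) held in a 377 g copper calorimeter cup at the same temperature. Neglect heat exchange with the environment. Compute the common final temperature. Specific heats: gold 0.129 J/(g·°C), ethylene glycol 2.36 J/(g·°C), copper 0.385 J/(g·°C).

T_f ≈ 26.6 °C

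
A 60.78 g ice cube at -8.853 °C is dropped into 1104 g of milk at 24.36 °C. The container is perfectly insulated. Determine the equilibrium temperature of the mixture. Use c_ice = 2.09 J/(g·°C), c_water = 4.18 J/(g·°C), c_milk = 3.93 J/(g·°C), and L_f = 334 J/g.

T_f ≈ 18.3 °C

Setting the total heat transfer to zero:
warm ice to 0 °C: 60.78×2.09×(0 − (-8.853)) = 1124.6; melt ice: 60.78×334 = 20301; warm the meltwater: 254.06 T; milk: 4338.7(T − 24.36)
4592.8 T = 105691 − 21425 = 84266
T ≈ 18.35 °C. Since T > 0 °C, the all-ice-melts assumption holds.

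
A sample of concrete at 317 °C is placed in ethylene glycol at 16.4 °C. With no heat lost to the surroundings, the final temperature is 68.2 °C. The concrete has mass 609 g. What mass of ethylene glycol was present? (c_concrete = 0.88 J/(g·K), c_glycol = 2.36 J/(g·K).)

m ≈ 1090 g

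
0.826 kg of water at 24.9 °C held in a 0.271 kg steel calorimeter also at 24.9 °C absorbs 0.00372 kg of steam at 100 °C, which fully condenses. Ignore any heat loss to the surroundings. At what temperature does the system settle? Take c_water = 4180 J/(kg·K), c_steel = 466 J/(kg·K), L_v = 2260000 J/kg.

Conservation of energy gives ΣQ = 0:
latent heat released on condensation: 0.00372·2260000 = 8407.2; condensate cools 100→T: 0.00372·4180·(T − 100) = 15.55(T − 100); original water: 3452.7(T − 24.9); steel cup: 0.271·466·(T − 24.9) = 126.29(T − 24.9)
3594.5 T = 8407.2 + 1555 + 89116 = 99078
T ≈ 27.56 °C, under the boiling point, so the assumption holds.

T_f ≈ 27.6 °C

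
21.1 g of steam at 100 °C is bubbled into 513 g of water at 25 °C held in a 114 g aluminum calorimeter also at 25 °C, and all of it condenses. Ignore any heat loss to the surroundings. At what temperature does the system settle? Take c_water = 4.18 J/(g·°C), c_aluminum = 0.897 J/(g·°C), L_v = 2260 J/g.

Energy balance with sensible and latent terms:
steam→water at 100 °C releases m L_v = 21.1×2260 = 47686; condensed water 100 °C→T: 88.2(T − 100); water warms: 513×4.18×(T − 25) = 2144.3(T − 25); cup: 102.26(T − 25)
2334.8 T = 47686 + 8819.8 + 56165 = 112671
T ≈ 48.26 °C (< 100 °C, so full condensation is consistent).

T_f ≈ 48.3 °C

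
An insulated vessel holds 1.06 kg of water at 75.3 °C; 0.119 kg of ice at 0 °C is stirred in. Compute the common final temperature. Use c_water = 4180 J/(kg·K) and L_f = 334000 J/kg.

T_f ≈ 59.6 °C

Heat gained plus heat lost sum to zero:
fusion: m_ice L_f = 0.119·334000 = 39746; meltwater 0→T: 0.119·4180·T = 497.42 T; water: 4430.8(T − 75.3)
4928.2 T = 333639 − 39746 = 293893
T ≈ 59.63 °C (positive, so assuming full melt was valid).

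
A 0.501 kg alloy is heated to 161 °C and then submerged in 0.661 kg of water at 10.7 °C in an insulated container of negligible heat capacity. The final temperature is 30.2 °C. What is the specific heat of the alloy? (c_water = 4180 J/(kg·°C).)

Heat gained plus heat lost sum to zero:
0.501×c×(30.2 − 161) + 0.661×4180×(30.2 − 10.7) = 0
-65.53 c = -53878
c = -53878/-65.53 ≈ 822.2 J/(kg·°C)

c ≈ 822 J/(kg·°C)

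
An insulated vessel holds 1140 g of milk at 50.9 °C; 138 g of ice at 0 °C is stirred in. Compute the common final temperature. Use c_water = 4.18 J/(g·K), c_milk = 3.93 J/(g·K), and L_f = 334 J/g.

T_f ≈ 36.0 °C

Net heat exchanged in the isolated system is zero:
melt ice: 138·334 = 46092; warm the meltwater: 576.84 T; milk: 4480.2(T − 50.9)
5057 T = 228042 − 46092 = 181950
T ≈ 35.98 °C. Since T > 0 °C, the all-ice-melts assumption holds.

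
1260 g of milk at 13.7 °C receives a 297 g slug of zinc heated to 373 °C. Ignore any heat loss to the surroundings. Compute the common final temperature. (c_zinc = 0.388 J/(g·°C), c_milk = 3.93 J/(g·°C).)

T_f ≈ 21.9 °C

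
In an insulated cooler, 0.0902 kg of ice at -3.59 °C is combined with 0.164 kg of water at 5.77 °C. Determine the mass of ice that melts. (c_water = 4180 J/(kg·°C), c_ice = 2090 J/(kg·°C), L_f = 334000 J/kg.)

Cooling the water to 0 °C releases 0.164·4180·5.77 = 3955.5 J.
Of that, 0.0902·2090·3.59 = 676.78 J goes to bring the ice to 0 °C, leaving 3278.7 J.
Fully melting the ice requires m_ice L_f = 0.0902·334000 = 30127 J.
Since 3278.7 < 30127 J, not all the ice melts; equilibrium is at 0 °C.
Mass melted = 3278.7/334000 ≈ 0.009816 kg.

m_melted ≈ 0.00982 kg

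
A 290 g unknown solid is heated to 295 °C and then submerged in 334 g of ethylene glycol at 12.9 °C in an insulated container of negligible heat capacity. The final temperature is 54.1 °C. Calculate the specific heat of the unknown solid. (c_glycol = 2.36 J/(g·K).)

c ≈ 0.465 J/(g·K)

Setting the total heat transfer to zero:
290×c×(54.1 − 295) + 334×2.36×(54.1 − 12.9) = 0
-69861 c = -32475
c = -32475/-69861 ≈ 0.4649 J/(g·K)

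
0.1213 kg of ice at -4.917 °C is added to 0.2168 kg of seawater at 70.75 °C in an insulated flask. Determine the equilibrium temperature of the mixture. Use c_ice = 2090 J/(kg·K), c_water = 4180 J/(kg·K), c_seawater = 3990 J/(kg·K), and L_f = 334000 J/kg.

T_f ≈ 14.2 °C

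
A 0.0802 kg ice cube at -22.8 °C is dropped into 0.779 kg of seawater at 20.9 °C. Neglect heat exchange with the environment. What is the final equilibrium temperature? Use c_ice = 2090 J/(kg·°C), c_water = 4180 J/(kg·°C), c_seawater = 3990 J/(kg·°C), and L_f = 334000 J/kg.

Conservation of energy gives ΣQ = 0:
ice -22.8→0 °C: 0.0802·2090·22.8 = 3821.7
  fusion: m_ice L_f = 0.0802·334000 = 26787
  warm the meltwater: 335.24 T
  seawater cools: 0.779·3990·(T − 20.9) = 3108.2(T − 20.9)
3443.4 T = 64962 − 30608 = 34353
T ≈ 9.98 °C — above 0 °C, consistent with complete melting.

T_f ≈ 10.0 °C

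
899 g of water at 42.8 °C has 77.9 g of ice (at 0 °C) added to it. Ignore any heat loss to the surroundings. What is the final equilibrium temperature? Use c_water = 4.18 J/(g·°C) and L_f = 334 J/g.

T_f ≈ 33.0 °C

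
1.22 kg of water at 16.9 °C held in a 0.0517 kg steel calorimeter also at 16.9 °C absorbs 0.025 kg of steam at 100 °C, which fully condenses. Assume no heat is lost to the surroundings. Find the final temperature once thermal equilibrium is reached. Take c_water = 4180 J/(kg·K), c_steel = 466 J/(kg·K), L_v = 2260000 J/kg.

Let T be the final temperature. ΣQ_i = 0:
condense steam: −0.025·2260000 = −56500; condensate cools 100→T: 0.025·4180·(T − 100) = 104.5(T − 100); original water: 5099.6(T − 16.9); cup: 24.09(T − 16.9)
5228.2 T = 56500 + 10450 + 86590 = 153540
T ≈ 29.37 °C, under the boiling point, so the assumption holds.

T_f ≈ 29.4 °C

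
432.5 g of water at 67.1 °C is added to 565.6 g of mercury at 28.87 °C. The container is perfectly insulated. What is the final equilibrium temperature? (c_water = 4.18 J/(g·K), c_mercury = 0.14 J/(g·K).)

T_f ≈ 65.5 °C

|Q_water| = |Q_mercury|:
432.5*4.18*(67.1 − T) = 565.6*0.14*(T − 28.87)
1807.8(67.1 − T) = 79.18(T − 28.87)
1887 T = 123593  ⇒  T ≈ 65.50 °C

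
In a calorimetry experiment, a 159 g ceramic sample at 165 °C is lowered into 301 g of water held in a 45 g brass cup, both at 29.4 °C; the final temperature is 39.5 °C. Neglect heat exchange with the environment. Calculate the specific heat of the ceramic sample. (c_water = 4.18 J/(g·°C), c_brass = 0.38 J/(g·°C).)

Energy conservation, ΣQ = 0:
159·c·(39.5 − 165) + 301·4.18·(39.5 − 29.4) + 45·0.38·(39.5 − 29.4) = 0
-19954 c = -12880
c = -12880/-19954 ≈ 0.6455 J/(g·°C)

c ≈ 0.645 J/(g·°C)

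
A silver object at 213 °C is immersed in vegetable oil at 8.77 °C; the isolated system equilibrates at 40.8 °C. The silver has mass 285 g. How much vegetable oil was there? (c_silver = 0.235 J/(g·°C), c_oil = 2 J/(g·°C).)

m ≈ 180 g

|Q_silver| = |Q_oil|:
285×0.235×(213 − 40.8) = m×2×(40.8 − 8.77)
64.06 m = 11533  ⇒  m ≈ 180 g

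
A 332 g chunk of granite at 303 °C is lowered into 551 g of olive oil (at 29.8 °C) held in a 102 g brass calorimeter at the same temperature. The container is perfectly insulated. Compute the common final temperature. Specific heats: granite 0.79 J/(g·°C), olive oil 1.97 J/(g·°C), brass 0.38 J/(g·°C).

T_f ≈ 81.5 °C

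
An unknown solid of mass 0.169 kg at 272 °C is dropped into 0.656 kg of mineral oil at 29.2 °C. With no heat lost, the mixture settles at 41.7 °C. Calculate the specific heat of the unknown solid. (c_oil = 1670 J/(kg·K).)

Heat lost by the unknown solid = heat gained by the oil:
0.169×c×(272 − 41.7) = 0.656×1670×(41.7 − 29.2)
38.92 c = 13694  ⇒  c ≈ 351.8 J/(kg·K)

c ≈ 352 J/(kg·K)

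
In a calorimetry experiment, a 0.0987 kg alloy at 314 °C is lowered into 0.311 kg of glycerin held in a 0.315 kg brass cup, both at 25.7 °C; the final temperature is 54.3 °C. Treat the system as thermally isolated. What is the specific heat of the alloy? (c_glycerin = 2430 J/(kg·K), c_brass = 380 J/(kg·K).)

c ≈ 977 J/(kg·K)

Net heat exchanged in the isolated system is zero:
0.0987×c×(54.3 − 314) + 0.311×2430×(54.3 − 25.7) + 0.315×380×(54.3 − 25.7) = 0
-25.63 c = -25037
c = -25037/-25.63 ≈ 976.8 J/(kg·K)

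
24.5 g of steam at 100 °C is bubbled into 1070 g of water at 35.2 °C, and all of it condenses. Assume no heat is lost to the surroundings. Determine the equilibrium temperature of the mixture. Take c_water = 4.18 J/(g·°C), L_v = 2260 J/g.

T_f ≈ 48.8 °C

Taking heat into each body as positive, Σ m c ΔT = 0:
condense steam: −24.5·2260 = −55370; condensate cools 100→T: 24.5·4.18·(T − 100) = 102.41(T − 100); original water: 4472.6(T − 35.2)
4575 T = 55370 + 10241 + 157436 = 223047
T ≈ 48.75 °C, under the boiling point, so the assumption holds.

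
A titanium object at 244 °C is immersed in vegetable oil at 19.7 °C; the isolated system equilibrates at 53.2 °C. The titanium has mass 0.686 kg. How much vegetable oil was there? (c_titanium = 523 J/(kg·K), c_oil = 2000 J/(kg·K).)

|Q_titanium| = |Q_oil|:
0.686·523·(244 − 53.2) = m·2000·(53.2 − 19.7)
67000 m = 68455  ⇒  m ≈ 1.022 kg

m ≈ 1.02 kg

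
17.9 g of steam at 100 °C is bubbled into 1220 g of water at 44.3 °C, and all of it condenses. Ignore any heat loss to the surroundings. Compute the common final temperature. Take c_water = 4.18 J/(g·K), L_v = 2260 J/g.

Let T be the final temperature. ΣQ_i = 0:
steam→water at 100 °C releases m L_v = 17.9·2260 = 40454; condensed water 100 °C→T: 74.82(T − 100); original water: 5099.6(T − 44.3)
5174.4 T = 40454 + 7482.2 + 225912 = 273848
T ≈ 52.92 °C (< 100 °C, so full condensation is consistent).

T_f ≈ 52.9 °C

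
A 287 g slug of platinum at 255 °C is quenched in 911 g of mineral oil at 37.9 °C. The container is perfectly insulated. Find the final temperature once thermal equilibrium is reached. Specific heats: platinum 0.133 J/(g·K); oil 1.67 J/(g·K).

Setting the total heat transfer to zero:
287*0.133*(T − 255) + 911*1.67*(T − 37.9) = 0
38.17(T − 255) + 1521.4(T − 37.9) = 0
(38.17 + 1521.4) T = 38.17*255 + 1521.4*37.9
T = 67394/1559.5 ≈ 43.21 °C

T_f ≈ 43.2 °C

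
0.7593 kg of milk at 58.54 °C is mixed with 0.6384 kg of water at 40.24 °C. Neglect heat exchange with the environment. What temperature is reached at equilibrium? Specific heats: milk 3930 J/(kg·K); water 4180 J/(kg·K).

T_f ≈ 49.9 °C

With ΣQ=0 the equilibrium temperature is the m·c-weighted mean:
T_f = (2984·58.54 + 2668.5·40.24) / (2984 + 2668.5)
    = 282067 / 5652.6 ≈ 49.90 °C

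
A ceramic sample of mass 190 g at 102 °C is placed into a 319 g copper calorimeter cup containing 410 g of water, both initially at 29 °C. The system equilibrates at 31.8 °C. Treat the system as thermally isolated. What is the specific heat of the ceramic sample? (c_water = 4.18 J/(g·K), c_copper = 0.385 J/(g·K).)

Heat gained plus heat lost sum to zero:
190×c×(31.8 − 102) + 410×4.18×(31.8 − 29) + 319×0.385×(31.8 − 29) = 0
-13338 c = -5142.5
c = -5142.5/-13338 ≈ 0.3856 J/(g·K)

c ≈ 0.386 J/(g·K)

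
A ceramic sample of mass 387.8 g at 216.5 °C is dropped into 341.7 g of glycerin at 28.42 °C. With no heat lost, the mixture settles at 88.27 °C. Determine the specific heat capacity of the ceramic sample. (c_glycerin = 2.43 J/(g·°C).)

Heat lost by the ceramic sample = heat gained by the glycerin:
387.8×c×(216.5 − 88.27) = 341.7×2.43×(88.27 − 28.42)
49728 c = 49695  ⇒  c ≈ 0.9994 J/(g·°C)

c ≈ 0.999 J/(g·°C)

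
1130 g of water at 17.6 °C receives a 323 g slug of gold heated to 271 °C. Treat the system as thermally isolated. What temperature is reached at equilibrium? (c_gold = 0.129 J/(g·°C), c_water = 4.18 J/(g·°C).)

Taking heat into each body as positive, Σ m c ΔT = 0:
323×0.129×(T − 271) + 1130×4.18×(T − 17.6) = 0
41.67(T − 271) + 4723.4(T − 17.6) = 0
(41.67 + 4723.4) T = 41.67×271 + 4723.4×17.6
T = 94424/4765.1 ≈ 19.82 °C

T_f ≈ 19.8 °C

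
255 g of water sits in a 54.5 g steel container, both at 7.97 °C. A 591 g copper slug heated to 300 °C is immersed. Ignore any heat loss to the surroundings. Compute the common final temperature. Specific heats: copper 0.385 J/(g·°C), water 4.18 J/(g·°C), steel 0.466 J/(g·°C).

T_f ≈ 58.4 °C

Net heat exchanged in the isolated system is zero:
591*0.385*(T − 300) + 255*4.18*(T − 7.97) + 54.5*0.466*(T − 7.97) = 0
227.53(T − 300) + 1065.9(T − 7.97) + 25.4(T − 7.97) = 0
(227.53 + 1065.9 + 25.4) T = 227.53*300 + 1065.9*7.97 + 25.4*7.97
T ≈ 58.35 °C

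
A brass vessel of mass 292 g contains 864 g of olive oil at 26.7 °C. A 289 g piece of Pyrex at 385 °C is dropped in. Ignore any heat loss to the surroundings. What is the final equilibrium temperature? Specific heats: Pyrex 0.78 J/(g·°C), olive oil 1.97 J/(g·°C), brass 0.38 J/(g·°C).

T_f ≈ 66.3 °C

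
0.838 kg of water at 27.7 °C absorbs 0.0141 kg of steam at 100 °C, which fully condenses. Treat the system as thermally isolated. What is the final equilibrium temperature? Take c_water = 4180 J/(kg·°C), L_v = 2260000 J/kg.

Conservation of energy gives ΣQ = 0:
latent heat released on condensation: 0.0141·2260000 = 31866; condensate cools 100→T: 0.0141·4180·(T − 100) = 58.94(T − 100); original water: 3502.8(T − 27.7)
3561.8 T = 31866 + 5893.8 + 97029 = 134788
T ≈ 37.84 °C — below 100 °C, confirming all the steam condensed.

T_f ≈ 37.8 °C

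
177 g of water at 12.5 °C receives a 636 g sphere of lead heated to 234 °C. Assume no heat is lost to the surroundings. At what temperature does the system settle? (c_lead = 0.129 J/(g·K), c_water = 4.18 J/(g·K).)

Net heat exchanged in the isolated system is zero:
636·0.129·(T − 234) + 177·4.18·(T − 12.5) = 0
82.04(T − 234) + 739.86(T − 12.5) = 0
821.9 T = 28447
T ≈ 34.61 °C

T_f ≈ 34.6 °C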